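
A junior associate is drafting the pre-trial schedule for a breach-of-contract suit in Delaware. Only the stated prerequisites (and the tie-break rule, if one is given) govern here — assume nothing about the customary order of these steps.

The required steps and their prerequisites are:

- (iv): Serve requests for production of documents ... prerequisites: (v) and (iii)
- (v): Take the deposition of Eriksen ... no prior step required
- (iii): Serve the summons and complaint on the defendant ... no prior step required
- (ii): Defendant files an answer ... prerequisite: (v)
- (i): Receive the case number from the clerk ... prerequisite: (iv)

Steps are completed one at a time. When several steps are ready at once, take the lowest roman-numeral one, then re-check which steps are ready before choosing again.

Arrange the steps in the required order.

(iii), (v), (ii), (iv), (i)

Nothing is required for (iii) and (v). (iii) has the earlier label → (iii) first.
(v) is the only step now ready → (v).
Now (ii) and (iv) have their prerequisites met. (ii) has the earlier label, so (ii) next.
That leaves (iv) as the only ready step → (iv).
That leaves (i) as the only ready step → (i).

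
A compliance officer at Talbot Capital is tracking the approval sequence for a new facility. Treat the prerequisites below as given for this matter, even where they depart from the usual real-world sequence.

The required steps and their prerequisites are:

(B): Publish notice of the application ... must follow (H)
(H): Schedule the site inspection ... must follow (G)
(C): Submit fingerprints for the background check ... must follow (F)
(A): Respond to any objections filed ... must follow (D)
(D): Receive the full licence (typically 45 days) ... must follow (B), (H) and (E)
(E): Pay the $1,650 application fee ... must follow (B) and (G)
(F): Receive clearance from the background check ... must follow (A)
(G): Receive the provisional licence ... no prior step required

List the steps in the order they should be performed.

Only (G) has no prerequisites, so it is first.
Next only (H) has its prerequisites met → (H).
Next only (B) has its prerequisites met → (B).
(E) needed (B) and (G), now all done → (E).
That leaves (D) as the only ready step → (D).
(A) needed (D), now all done → (A).
(F) needed (A), now all done → (F).
(C) needed (F), now all done → (C).

(G), (H), (B), (E), (D), (A), (F), (C)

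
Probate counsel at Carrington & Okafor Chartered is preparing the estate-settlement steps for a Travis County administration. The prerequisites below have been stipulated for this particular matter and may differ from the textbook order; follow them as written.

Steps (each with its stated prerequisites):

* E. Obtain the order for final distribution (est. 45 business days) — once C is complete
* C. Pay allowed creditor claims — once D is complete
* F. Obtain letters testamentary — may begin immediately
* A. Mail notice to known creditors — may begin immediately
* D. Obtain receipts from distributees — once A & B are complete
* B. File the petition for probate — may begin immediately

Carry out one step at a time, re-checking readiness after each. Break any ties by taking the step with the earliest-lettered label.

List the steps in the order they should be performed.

Nothing is required for A, B and F. A has the earlier label → A first.
Ready: B and F. B has the earlier label → B.
D now also ready, so the ready set is {D, F}; D has the earlier label → D.
C now also ready, so the ready set is {C, F}; C has the earlier label → C.
Ready: E and F. E has the earlier label → E.
That leaves F as the only ready step → F.

A, B, D, C, E, F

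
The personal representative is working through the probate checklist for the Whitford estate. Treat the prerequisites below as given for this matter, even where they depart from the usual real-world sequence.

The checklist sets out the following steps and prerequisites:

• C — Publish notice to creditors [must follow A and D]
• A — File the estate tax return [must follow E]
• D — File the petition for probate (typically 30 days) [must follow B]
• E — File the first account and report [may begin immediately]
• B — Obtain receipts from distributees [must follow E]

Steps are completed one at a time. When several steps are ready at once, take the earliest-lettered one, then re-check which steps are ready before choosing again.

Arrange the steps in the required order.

E, A, B, D, C

Only E has no prerequisites, so it is first.
Ready: A and B. A has the earlier label → A.
B needed E, now all done → B.
D is the only step now ready → D.
C needed A and D, now all done → C.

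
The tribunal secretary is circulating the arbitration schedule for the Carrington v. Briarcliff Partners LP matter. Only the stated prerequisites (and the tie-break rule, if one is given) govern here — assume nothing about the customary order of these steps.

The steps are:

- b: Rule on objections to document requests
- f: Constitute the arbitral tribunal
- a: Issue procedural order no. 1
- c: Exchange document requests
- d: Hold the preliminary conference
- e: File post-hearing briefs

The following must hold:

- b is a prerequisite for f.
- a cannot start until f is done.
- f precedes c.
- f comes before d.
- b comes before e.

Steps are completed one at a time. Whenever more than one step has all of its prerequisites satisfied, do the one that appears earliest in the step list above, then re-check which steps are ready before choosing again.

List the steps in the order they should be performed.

b f a c d e

Only b has no prerequisites, so it is first.
f and e are both available; f is listed earlier → f.
Now a, c, d and e have their prerequisites met. a is listed earlier, so a next.
Now c, d and e have their prerequisites met. c is listed earlier, so c next.
Now d and e have their prerequisites met. d is listed earlier, so d next.
e is the only step now ready → e.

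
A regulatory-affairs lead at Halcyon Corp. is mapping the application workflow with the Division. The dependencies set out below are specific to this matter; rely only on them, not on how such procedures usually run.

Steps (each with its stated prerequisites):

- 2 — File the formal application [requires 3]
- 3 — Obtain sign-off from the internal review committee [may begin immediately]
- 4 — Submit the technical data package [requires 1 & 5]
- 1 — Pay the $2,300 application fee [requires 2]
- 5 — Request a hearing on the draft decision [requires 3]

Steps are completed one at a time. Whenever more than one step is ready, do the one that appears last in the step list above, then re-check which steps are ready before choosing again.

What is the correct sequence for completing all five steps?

3 → 5 → 2 → 1 → 4

3 is the only step with nothing outstanding, so it goes first.
Ready: 5 and 2. 5 is listed later → 5.
2 needed 3, now all done → 2.
Next only 1 has its prerequisites met → 1.
4 is the only step now ready → 4.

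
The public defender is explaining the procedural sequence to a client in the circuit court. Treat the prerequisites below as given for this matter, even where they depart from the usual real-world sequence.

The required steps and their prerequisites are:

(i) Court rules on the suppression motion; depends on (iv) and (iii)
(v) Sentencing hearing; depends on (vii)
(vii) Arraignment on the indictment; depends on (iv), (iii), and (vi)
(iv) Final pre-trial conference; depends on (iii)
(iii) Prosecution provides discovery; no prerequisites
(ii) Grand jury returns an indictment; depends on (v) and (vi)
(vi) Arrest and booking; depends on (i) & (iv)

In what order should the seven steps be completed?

(iii) (iv) (i) (vi) (vii) (v) (ii)

Only (iii) has no prerequisites, so it is first.
That leaves (iv) as the only ready step → (iv).
(i) is the only step now ready → (i).
(vi) needed (i) and (iv), now all done → (vi).
Next only (vii) has its prerequisites met → (vii).
(v) needed (vii), now all done → (v).
That leaves (ii) as the only ready step → (ii).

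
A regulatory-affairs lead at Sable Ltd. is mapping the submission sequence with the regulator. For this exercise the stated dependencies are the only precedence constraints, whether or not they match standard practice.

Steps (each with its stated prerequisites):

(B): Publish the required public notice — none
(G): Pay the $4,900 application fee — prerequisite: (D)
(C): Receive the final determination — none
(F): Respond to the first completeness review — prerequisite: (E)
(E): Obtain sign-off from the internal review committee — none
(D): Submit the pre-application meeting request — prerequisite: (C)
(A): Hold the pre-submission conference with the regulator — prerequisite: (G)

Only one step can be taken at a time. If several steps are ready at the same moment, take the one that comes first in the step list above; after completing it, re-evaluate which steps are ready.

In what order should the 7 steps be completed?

(B), (C), (E), (F), (D), (G), (A)

(B), (C) and (E) have no prerequisites; (B) is listed earlier, so (B) is first.
(C) and (E) are both available; (C) is listed earlier → (C).
(D) now also ready, so the ready set is {(E), (D)}; (E) is listed earlier → (E).
(F) now also ready, so the ready set is {(F), (D)}; (F) is listed earlier → (F).
That leaves (D) as the only ready step → (D).
(G) is the only step now ready → (G).
(A) is the only step now ready → (A).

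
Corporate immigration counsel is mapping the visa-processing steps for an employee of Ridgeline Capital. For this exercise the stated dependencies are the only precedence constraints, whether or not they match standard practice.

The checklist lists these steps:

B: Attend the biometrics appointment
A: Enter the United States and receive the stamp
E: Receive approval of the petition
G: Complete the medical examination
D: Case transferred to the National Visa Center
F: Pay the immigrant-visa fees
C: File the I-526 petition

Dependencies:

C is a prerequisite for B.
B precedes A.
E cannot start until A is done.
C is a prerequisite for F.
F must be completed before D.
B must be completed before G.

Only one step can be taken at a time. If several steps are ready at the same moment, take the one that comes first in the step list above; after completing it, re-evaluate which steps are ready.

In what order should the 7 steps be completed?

Only C has no prerequisites, so it is first.
Ready: B and F. B is listed earlier → B.
A and G now also ready, so the ready set is {A, G, F}; A is listed earlier → A.
Now E, G and F have their prerequisites met. E is listed earlier, so E next.
Ready: G and F. G is listed earlier → G.
F is the only step now ready → F.
D needed F, now all done → D.

C, B, A, E, G, F, D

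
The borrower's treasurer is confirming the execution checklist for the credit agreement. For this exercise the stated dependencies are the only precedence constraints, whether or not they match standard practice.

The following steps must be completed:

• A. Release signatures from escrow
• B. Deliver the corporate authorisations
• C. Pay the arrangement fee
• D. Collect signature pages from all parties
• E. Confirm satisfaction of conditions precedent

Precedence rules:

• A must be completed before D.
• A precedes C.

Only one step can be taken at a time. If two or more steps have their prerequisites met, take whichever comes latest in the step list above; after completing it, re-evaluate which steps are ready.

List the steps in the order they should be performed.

E → B → A → D → C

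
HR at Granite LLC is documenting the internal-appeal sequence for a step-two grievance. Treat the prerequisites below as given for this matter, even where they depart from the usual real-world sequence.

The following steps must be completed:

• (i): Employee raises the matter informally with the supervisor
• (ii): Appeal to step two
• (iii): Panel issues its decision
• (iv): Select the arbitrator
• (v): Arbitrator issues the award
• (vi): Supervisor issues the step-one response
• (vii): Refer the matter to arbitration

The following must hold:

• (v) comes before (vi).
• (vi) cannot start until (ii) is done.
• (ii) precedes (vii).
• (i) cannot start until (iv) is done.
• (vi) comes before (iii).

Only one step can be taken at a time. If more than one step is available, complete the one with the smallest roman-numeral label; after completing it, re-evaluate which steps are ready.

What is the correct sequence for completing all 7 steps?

(ii), (iv), (i), (v), (vi), (iii), (vii)

(ii), (iv) and (v) have no prerequisites; (ii) has the earlier label, so (ii) is first.
Ready: (iv), (v) and (vii). (iv) has the earlier label → (iv).
(i), (v) and (vii) are all available; (i) has the earlier label → (i).
Ready: (v) and (vii). (v) has the earlier label → (v).
Ready: (vi) and (vii). (vi) has the earlier label → (vi).
Ready: (iii) and (vii). (iii) has the earlier label → (iii).
(vii) is the only step now ready → (vii).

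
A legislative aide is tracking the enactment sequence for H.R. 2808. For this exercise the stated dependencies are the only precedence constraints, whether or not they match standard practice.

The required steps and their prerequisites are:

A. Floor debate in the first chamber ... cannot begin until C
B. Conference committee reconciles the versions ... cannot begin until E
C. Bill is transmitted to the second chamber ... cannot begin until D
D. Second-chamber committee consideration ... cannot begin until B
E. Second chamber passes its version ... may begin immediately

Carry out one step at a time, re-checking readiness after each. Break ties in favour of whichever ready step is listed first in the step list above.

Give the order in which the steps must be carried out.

E, B, D, C, A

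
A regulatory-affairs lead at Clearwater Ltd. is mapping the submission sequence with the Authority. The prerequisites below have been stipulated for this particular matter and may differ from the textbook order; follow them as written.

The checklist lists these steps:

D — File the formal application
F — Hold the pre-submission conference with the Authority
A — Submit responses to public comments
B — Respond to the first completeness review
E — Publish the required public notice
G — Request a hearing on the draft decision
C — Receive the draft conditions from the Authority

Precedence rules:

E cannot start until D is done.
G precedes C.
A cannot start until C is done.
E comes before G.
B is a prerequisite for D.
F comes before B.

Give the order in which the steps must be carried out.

F → B → D → E → G → C → A

F has no prerequisites → F first.
Next only B has its prerequisites met → B.
Next only D has its prerequisites met → D.
That leaves E as the only ready step → E.
That leaves G as the only ready step → G.
That leaves C as the only ready step → C.
A is the only step now ready → A.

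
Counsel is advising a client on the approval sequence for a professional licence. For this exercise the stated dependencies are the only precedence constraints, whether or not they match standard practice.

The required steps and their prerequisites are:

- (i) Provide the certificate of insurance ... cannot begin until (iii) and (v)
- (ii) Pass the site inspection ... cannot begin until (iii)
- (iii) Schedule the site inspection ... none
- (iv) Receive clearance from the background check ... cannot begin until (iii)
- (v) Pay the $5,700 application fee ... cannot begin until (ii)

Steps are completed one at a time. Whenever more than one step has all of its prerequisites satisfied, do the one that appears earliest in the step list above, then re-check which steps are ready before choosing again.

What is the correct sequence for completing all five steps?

(iii) is the only step with nothing outstanding, so it goes first.
Ready: (ii) and (iv). (ii) is listed earlier → (ii).
Now (iv) and (v) have their prerequisites met. (iv) is listed earlier, so (iv) next.
(v) needed (ii), now all done → (v).
(i) is the only step now ready → (i).

(iii), (ii), (iv), (v), (i)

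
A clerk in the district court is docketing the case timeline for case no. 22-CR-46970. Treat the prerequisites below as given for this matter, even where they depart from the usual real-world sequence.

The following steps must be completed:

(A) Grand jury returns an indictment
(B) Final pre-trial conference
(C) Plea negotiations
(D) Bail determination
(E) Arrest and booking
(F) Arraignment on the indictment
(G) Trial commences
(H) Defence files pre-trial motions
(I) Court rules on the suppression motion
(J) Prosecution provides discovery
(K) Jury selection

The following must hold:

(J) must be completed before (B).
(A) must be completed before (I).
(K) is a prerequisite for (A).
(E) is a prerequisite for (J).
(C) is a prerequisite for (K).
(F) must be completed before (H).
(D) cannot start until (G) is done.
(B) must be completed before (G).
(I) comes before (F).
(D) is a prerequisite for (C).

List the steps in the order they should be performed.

(E) (J) (B) (G) (D) (C) (K) (A) (I) (F) (H)

(E) is the only step with nothing outstanding, so it goes first.
(J) needed (E), now all done → (J).
(B) needed (J), now all done → (B).
(G) needed (B), now all done → (G).
Next only (D) has its prerequisites met → (D).
(C) is the only step now ready → (C).
(K) is the only step now ready → (K).
(A) needed (K), now all done → (A).
That leaves (I) as the only ready step → (I).
Next only (F) has its prerequisites met → (F).
That leaves (H) as the only ready step → (H).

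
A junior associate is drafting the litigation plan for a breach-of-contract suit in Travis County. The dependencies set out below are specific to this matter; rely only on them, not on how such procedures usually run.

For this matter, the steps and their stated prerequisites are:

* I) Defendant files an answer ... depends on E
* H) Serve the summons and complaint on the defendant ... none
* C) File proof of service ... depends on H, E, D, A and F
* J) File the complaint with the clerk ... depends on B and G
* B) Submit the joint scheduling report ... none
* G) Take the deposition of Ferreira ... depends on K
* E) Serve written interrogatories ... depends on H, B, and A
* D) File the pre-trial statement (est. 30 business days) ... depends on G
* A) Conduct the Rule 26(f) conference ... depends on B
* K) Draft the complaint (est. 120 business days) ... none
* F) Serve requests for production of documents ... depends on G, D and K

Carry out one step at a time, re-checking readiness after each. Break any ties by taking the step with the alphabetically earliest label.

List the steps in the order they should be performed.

B, A, H, E, I, K, G, D, F, C, J

Nothing is required for B, H and K. B has the earlier label → B first.
Now A, H and K have their prerequisites met. A has the earlier label, so A next.
Now H and K have their prerequisites met. H has the earlier label, so H next.
E now also ready, so the ready set is {E, K}; E has the earlier label → E.
Now I and K have their prerequisites met. I has the earlier label, so I next.
Next only K has its prerequisites met → K.
Next only G has its prerequisites met → G.
Ready: D and J. D has the earlier label → D.
Ready: F and J. F has the earlier label → F.
Now C and J have their prerequisites met. C has the earlier label, so C next.
J is the only step now ready → J.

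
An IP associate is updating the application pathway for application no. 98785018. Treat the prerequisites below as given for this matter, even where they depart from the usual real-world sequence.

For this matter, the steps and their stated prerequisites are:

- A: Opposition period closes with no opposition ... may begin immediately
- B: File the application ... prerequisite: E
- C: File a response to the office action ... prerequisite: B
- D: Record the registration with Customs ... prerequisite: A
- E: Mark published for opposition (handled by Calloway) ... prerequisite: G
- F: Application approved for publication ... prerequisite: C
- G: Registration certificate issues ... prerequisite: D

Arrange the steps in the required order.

Only A has no prerequisites, so it is first.
D needed A, now all done → D.
G needed D, now all done → G.
That leaves E as the only ready step → E.
That leaves B as the only ready step → B.
C is the only step now ready → C.
F needed C, now all done → F.

A → D → G → E → B → C → F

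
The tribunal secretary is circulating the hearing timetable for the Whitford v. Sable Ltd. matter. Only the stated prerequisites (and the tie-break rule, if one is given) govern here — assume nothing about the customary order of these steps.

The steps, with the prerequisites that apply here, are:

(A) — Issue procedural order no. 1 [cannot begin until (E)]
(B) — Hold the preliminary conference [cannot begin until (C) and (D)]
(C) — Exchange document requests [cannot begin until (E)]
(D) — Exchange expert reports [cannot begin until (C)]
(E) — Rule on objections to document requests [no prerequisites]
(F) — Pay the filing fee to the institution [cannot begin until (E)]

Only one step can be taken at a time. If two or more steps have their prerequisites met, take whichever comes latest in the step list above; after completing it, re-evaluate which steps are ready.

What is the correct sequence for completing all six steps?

(E), (F), (C), (D), (B), (A)

(E) is the only step with nothing outstanding, so it goes first.
Now (F), (C) and (A) have their prerequisites met. (F) is listed later, so (F) next.
Now (C) and (A) have their prerequisites met. (C) is listed later, so (C) next.
(D) and (A) are both available; (D) is listed later → (D).
(B) now also ready, so the ready set is {(B), (A)}; (B) is listed later → (B).
That leaves (A) as the only ready step → (A).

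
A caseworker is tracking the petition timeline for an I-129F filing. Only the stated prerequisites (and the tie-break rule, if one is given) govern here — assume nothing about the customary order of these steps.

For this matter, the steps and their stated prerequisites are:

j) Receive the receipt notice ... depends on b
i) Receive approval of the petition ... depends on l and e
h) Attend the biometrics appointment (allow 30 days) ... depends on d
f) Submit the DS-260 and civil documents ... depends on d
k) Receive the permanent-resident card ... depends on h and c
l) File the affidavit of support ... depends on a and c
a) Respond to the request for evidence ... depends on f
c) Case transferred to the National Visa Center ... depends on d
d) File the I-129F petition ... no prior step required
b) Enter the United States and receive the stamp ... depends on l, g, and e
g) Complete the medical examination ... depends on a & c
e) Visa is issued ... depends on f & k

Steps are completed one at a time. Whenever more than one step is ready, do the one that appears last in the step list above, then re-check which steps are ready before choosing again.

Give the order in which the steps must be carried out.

Only d has no prerequisites, so it is first.
Ready: c, f and h. c is listed later → c.
Now f and h have their prerequisites met. f is listed later, so f next.
a and h are both available; a is listed later → a.
Ready: g, l and h. g is listed later → g.
Ready: l and h. l is listed later → l.
h is the only step now ready → h.
k needed c and h, now all done → k.
e is the only step now ready → e.
Now b and i have their prerequisites met. b is listed later, so b next.
Now i and j have their prerequisites met. i is listed later, so i next.
j needed b, now all done → j.

d, c, f, a, g, l, h, k, e, b, i, j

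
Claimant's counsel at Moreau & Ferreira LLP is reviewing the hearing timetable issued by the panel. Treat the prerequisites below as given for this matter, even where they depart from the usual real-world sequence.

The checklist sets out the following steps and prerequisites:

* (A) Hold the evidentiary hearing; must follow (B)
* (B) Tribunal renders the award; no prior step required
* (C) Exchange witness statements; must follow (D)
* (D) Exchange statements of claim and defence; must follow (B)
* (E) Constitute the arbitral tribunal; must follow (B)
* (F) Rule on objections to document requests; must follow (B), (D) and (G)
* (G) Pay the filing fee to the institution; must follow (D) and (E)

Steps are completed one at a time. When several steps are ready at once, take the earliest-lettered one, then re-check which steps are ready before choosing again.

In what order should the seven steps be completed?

Only (B) has no prerequisites, so it is first.
Now (A), (D) and (E) have their prerequisites met. (A) has the earlier label, so (A) next.
Now (D) and (E) have their prerequisites met. (D) has the earlier label, so (D) next.
(C) now also ready, so the ready set is {(C), (E)}; (C) has the earlier label → (C).
(E) needed (B), now all done → (E).
(G) needed (D) and (E), now all done → (G).
That leaves (F) as the only ready step → (F).

(B) (A) (D) (C) (E) (G) (F)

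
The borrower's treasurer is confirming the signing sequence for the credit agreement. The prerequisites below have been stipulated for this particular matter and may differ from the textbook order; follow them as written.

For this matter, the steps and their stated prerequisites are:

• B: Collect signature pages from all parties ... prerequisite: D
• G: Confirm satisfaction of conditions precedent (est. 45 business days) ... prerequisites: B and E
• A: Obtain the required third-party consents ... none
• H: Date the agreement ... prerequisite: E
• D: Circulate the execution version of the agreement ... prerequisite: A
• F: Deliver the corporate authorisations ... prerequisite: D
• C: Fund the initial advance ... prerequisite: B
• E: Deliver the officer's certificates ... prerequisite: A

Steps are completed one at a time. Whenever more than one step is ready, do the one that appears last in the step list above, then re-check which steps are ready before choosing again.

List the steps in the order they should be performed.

A, E, D, F, H, B, C, G

Only A has no prerequisites, so it is first.
Ready: E and D. E is listed later → E.
H now also ready, so the ready set is {D, H}; D is listed later → D.
F, H and B are all available; F is listed later → F.
Ready: H and B. H is listed later → H.
B needed D, now all done → B.
Ready: C and G. C is listed later → C.
G needed E and B, now all done → G.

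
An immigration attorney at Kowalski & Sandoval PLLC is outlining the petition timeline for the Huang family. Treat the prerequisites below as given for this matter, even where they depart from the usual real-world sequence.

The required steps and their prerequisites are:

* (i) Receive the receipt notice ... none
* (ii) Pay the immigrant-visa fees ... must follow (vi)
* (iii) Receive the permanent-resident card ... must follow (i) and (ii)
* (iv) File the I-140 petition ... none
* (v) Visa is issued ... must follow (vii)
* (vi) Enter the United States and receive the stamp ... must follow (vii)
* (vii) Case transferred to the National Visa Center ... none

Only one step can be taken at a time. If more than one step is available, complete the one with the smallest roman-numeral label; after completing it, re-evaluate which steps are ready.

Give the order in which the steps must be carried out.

(i) (iv) (vii) (v) (vi) (ii) (iii)

(i), (iv) and (vii) have no prerequisites; (i) has the earlier label, so (i) is first.
(iv) and (vii) are both available; (iv) has the earlier label → (iv).
That leaves (vii) as the only ready step → (vii).
Now (v) and (vi) have their prerequisites met. (v) has the earlier label, so (v) next.
(vi) needed (vii), now all done → (vi).
(ii) needed (vi), now all done → (ii).
(iii) needed (i) and (ii), now all done → (iii).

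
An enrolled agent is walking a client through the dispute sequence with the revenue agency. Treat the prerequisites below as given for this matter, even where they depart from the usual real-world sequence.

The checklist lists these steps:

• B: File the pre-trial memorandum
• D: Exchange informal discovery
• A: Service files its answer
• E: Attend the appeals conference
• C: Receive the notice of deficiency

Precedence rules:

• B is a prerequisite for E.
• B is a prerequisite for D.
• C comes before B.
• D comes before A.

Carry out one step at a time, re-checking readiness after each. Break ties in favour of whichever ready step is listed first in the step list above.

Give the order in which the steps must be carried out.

C is the only step with nothing outstanding, so it goes first.
B needed C, now all done → B.
Now D and E have their prerequisites met. D is listed earlier, so D next.
A now also ready, so the ready set is {A, E}; A is listed earlier → A.
E is the only step now ready → E.

C, B, D, A, E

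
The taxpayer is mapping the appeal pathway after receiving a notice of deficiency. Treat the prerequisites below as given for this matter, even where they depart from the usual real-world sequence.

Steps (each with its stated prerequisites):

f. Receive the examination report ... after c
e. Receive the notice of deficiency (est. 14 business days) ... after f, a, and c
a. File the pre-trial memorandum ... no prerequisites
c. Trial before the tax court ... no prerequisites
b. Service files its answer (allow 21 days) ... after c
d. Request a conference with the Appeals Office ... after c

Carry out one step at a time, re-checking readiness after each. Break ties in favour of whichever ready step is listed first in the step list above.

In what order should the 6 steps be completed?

a → c → f → e → b → d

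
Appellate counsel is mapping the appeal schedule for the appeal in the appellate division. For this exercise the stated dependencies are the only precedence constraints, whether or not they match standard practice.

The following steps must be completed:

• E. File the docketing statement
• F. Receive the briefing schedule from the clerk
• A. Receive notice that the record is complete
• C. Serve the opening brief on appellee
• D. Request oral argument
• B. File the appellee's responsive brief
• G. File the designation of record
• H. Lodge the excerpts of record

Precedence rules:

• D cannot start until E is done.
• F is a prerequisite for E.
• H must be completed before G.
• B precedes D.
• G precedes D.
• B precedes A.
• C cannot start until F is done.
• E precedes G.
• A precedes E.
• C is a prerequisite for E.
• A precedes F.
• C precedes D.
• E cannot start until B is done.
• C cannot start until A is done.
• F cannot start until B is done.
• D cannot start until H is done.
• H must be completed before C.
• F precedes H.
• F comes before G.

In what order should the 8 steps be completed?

B, A, F, H, C, E, G, D

Only B has no prerequisites, so it is first.
A needed B, now all done → A.
F needed A and B, now all done → F.
That leaves H as the only ready step → H.
That leaves C as the only ready step → C.
E needed F, A, C and B, now all done → E.
G is the only step now ready → G.
Next only D has its prerequisites met → D.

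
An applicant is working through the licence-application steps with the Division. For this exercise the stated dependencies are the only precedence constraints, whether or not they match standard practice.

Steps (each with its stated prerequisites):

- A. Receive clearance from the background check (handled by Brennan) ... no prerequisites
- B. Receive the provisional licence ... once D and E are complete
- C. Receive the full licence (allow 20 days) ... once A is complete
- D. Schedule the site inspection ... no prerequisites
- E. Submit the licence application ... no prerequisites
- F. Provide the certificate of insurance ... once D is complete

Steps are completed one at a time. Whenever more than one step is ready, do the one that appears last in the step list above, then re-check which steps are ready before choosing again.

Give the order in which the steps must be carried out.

Nothing is required for E, D and A. E is listed later → E first.
Ready: D and A. D is listed later → D.
F, B and A are all available; F is listed later → F.
B and A are both available; B is listed later → B.
Next only A has its prerequisites met → A.
C needed A, now all done → C.

E, D, F, B, A, C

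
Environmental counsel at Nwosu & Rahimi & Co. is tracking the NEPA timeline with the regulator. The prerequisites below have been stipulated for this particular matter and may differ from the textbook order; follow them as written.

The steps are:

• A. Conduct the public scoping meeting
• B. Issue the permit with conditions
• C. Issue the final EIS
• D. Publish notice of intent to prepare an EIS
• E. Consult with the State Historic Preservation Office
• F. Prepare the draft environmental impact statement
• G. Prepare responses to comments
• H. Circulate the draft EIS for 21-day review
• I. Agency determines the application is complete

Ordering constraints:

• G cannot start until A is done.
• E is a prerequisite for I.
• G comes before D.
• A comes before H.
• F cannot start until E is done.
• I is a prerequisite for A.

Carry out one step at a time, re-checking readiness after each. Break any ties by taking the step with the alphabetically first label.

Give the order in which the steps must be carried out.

B, C, E, F, I, A, G, D, H

Nothing is required for B, C and E. B has the earlier label → B first.
Ready: C and E. C has the earlier label → C.
That leaves E as the only ready step → E.
F and I are both available; F has the earlier label → F.
I is the only step now ready → I.
A needed I, now all done → A.
Ready: G and H. G has the earlier label → G.
Now D and H have their prerequisites met. D has the earlier label, so D next.
Next only H has its prerequisites met → H.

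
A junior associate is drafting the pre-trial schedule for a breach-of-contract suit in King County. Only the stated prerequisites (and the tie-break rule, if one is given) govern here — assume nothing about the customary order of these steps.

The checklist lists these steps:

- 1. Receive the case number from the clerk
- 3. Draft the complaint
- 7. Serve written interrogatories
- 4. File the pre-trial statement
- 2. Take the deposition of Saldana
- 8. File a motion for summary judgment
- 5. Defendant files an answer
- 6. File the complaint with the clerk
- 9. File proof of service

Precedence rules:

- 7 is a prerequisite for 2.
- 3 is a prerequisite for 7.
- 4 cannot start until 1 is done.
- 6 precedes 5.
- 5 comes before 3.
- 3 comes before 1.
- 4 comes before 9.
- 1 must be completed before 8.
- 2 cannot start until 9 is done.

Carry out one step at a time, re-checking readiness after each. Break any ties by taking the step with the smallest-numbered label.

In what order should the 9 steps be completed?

6, 5, 3, 1, 4, 7, 8, 9, 2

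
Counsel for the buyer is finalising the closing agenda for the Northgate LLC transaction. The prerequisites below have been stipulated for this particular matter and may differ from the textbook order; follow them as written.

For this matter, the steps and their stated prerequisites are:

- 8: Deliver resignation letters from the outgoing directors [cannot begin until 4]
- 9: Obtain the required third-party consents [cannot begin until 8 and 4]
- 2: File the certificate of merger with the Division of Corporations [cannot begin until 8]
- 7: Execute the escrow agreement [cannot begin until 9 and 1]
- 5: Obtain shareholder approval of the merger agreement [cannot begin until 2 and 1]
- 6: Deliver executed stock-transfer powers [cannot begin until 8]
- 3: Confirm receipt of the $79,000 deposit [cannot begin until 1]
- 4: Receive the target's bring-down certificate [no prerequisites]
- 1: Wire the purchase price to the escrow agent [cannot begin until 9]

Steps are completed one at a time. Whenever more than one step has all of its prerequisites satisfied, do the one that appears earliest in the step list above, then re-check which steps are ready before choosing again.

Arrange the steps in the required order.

4, 8, 9, 2, 6, 1, 7, 5, 3

4 is the only step with nothing outstanding, so it goes first.
8 needed 4, now all done → 8.
Ready: 9, 2 and 6. 9 is listed earlier → 9.
1 now also ready, so the ready set is {2, 6, 1}; 2 is listed earlier → 2.
Ready: 6 and 1. 6 is listed earlier → 6.
Next only 1 has its prerequisites met → 1.
Now 7, 5 and 3 have their prerequisites met. 7 is listed earlier, so 7 next.
Ready: 5 and 3. 5 is listed earlier → 5.
3 needed 1, now all done → 3.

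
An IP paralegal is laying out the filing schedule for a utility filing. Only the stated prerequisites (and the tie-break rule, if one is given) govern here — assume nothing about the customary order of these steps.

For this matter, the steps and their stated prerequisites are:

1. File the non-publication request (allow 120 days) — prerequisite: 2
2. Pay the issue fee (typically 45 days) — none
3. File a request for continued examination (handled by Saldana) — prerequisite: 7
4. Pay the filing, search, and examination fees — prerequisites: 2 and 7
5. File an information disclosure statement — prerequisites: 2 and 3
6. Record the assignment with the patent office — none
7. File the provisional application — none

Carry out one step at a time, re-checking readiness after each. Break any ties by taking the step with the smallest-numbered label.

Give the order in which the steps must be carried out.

2, 1, 6, 7, 3, 4, 5

2, 6 and 7 have no prerequisites; 2 has the earlier label, so 2 is first.
1 now also ready, so the ready set is {1, 6, 7}; 1 has the earlier label → 1.
6 and 7 are both available; 6 has the earlier label → 6.
7 is the only step now ready → 7.
Ready: 3 and 4. 3 has the earlier label → 3.
4 and 5 are both available; 4 has the earlier label → 4.
5 needed 2 and 3, now all done → 5.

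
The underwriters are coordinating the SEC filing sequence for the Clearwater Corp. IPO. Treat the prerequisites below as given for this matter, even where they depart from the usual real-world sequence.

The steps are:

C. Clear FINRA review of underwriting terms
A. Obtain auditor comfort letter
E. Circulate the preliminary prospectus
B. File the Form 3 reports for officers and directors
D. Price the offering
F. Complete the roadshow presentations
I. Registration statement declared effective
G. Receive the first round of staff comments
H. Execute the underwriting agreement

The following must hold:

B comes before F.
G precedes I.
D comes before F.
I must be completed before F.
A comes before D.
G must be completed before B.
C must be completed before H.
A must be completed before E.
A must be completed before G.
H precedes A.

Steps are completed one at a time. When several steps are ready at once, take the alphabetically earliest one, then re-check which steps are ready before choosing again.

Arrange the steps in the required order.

C is the only step with nothing outstanding, so it goes first.
H is the only step now ready → H.
A needed H, now all done → A.
D, E and G are all available; D has the earlier label → D.
Now E and G have their prerequisites met. E has the earlier label, so E next.
G is the only step now ready → G.
Now B and I have their prerequisites met. B has the earlier label, so B next.
I needed G, now all done → I.
F is the only step now ready → F.

C → H → A → D → E → G → B → I → F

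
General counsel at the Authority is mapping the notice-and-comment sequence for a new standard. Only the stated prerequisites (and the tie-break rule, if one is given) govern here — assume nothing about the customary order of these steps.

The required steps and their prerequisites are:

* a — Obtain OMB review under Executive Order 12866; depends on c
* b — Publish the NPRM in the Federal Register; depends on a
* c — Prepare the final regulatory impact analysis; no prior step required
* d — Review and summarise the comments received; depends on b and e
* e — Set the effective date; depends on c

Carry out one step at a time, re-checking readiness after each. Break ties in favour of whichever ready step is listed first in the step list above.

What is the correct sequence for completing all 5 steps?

c is the only step with nothing outstanding, so it goes first.
a and e are both available; a is listed earlier → a.
b now also ready, so the ready set is {b, e}; b is listed earlier → b.
Next only e has its prerequisites met → e.
That leaves d as the only ready step → d.

c, a, b, e, d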